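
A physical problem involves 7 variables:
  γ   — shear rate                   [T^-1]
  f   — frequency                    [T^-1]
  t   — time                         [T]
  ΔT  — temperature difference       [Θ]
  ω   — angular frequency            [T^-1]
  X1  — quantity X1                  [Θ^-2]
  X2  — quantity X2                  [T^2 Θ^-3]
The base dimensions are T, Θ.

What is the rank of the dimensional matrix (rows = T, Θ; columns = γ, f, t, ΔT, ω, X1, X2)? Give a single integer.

2

Dimensional matrix (T×Θ by γ×f×t×ΔT×ω×X1×X2):
  T: [-1 -1  1  0 -1  0  2]
  Θ: [ 0  0  0  1  0 -2 -3]
Echelon form has 2 nonzero rows (pivots: γ,ΔT)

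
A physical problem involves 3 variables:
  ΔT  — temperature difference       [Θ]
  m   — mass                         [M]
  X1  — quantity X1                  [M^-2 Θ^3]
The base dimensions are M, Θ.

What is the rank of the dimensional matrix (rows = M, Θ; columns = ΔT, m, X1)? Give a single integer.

2

Dimensional matrix (M×Θ by ΔT×m×X1):
  M: [ 0  1 -2]
  Θ: [ 1  0  3]
Echelon form has 2 nonzero rows (pivots: ΔT,m)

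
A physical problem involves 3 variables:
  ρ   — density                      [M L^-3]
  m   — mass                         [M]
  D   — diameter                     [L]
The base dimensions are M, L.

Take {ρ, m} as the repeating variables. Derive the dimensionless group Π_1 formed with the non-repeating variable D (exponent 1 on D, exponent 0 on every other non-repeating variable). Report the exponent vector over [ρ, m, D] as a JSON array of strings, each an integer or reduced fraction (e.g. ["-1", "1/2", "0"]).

["1/3", "-1/3", "1"]

Dimensional matrix (M×L by ρ×m×D):
  M: [ 1  1  0]
  L: [-3  0  1]
Echelon form has 2 nonzero rows (pivots: ρ,m)
Pivot set = {ρ,m}, free = {D}
RREF:
  r0: [   1    0 -1/3]
  r1: [   0    1  1/3]
Fix exponent of D at 1; solve each RREF row for its pivot's exponent:
  r0: exp(ρ) + (-1/3)·1 = 0 ⇒ exp(ρ) = 1/3
  r1: exp(m) + (1/3)·1 = 0 ⇒ exp(m) = -1/3
Π_1 = ρ^(1/3) · m^(-1/3) · D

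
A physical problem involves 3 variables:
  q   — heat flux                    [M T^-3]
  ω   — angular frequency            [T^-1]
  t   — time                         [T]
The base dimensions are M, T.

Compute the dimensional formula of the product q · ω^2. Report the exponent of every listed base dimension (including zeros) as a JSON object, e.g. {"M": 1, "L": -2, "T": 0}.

{"M": 1, "T": -5}

Dimensional matrix (M×T by q×ω×t):
  M: [ 1  0  0]
  T: [-3 -1  1]
  [M]: (1)·1+(2)·0 = 1
  [T]: (1)·-3+(2)·-1 = -5
⇒ M T^-5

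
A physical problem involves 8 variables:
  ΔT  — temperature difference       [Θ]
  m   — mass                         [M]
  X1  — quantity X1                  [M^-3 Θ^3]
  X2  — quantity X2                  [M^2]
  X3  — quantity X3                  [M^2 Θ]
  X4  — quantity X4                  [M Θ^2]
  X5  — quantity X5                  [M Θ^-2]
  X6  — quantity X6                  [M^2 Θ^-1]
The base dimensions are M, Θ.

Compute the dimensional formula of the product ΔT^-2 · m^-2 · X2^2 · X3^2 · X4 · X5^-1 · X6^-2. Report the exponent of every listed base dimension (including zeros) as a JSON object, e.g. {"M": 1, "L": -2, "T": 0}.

Write exponents as rows M,Θ / cols ΔT,m,X1,X2,X3,X4,X5,X6:
  M: [ 0  1 -3  2  2  1  1  2]
  Θ: [ 1  0  3  0  1  2 -2 -1]
  [M]: (-2)·0+(-2)·1+(2)·2+(2)·2+(1)·1+(-1)·1+(-2)·2 = 2
  [Θ]: (-2)·1+(-2)·0+(2)·0+(2)·1+(1)·2+(-1)·-2+(-2)·-1 = 6
⇒ M^2 Θ^6

{"M": 2, "Θ": 6}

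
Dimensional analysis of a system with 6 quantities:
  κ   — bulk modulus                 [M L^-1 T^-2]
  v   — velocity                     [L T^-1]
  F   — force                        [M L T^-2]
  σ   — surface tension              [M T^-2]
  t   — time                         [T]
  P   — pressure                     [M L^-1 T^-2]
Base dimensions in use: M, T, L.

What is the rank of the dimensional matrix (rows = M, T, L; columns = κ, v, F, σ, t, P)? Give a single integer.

3

Exponent matrix [M,T,L] × [κ,v,F,σ,t,P]:
  M: [ 1  0  1  1  0  1]
  T: [-2 -1 -2 -2  1 -2]
  L: [-1  1  1  0  0 -1]
Echelon form has 3 nonzero rows (pivots: κ,v,F)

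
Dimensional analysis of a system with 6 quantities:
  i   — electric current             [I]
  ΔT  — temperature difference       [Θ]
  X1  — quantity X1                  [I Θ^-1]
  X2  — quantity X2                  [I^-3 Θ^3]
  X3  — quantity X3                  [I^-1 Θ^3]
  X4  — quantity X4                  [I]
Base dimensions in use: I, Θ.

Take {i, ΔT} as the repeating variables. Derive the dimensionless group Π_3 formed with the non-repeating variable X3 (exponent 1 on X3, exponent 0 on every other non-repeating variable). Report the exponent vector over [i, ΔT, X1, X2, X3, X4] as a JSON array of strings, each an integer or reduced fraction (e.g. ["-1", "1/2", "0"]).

Dimensional matrix (I×Θ by i×ΔT×X1×X2×X3×X4):
  I: [ 1  0  1 -3 -1  1]
  Θ: [ 0  1 -1  3  3  0]
Echelon form has 2 nonzero rows (pivots: i,ΔT)
Pivot set = {i,ΔT}, free = {X1,X2,X3,X4}
RREF:
  r0: [   1    0    1   -3   -1    1]
  r1: [   0    1   -1    3    3    0]
Fix exponent of X3 at 1, X1 at 0, X2 at 0, X4 at 0; solve each RREF row for its pivot's exponent:
  r0: exp(i) + (-1)·1 = 0 ⇒ exp(i) = 1
  r1: exp(ΔT) + (3)·1 = 0 ⇒ exp(ΔT) = -3
Π_3 = i · ΔT^-3 · X3

["1", "-3", "0", "0", "1", "0"]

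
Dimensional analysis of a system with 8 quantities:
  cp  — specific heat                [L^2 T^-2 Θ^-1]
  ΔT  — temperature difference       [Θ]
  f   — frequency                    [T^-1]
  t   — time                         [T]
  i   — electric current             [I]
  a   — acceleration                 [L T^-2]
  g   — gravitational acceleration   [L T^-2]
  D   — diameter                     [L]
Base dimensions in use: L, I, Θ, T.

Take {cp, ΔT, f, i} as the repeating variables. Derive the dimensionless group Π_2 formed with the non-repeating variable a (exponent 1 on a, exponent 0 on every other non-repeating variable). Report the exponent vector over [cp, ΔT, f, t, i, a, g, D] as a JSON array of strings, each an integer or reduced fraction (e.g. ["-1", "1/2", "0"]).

["-1/2", "-1/2", "-1", "0", "0", "1", "0", "0"]

Exponent matrix [L,I,Θ,T] × [cp,ΔT,f,t,i,a,g,D]:
  L: [ 2  0  0  0  0  1  1  1]
  I: [ 0  0  0  0  1  0  0  0]
  Θ: [-1  1  0  0  0  0  0  0]
  T: [-2  0 -1  1  0 -2 -2  0]
Row reduction gives pivot columns cp,ΔT,f,i; rank = 4
Repeat: cp,ΔT,f,i; free: t,a,g,D
RREF:
  r0: [   1    0    0    0    0  1/2  1/2  1/2]
  r1: [   0    1    0    0    0  1/2  1/2  1/2]
  r2: [   0    0    1   -1    0    1    1   -1]
  r3: [   0    0    0    0    1    0    0    0]
Fix exponent of a at 1, t at 0, g at 0, D at 0; solve each RREF row for its pivot's exponent:
  r0: exp(cp) + (1/2)·1 = 0 ⇒ exp(cp) = -1/2
  r1: exp(ΔT) + (1/2)·1 = 0 ⇒ exp(ΔT) = -1/2
  r2: exp(f) + (1)·1 = 0 ⇒ exp(f) = -1
  r3: exp(i) + (0)·1 = 0 ⇒ exp(i) = 0
Π_2 = cp^(-1/2) · ΔT^(-1/2) · f^-1 · a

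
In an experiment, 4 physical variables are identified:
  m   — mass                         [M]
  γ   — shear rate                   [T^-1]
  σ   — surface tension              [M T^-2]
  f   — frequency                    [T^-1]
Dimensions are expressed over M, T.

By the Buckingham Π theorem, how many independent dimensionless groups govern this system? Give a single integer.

2

Write exponents as rows M,T / cols m,γ,σ,f:
  M: [ 1  0  1  0]
  T: [ 0 -1 -2 -1]
Row reduction gives pivot columns m,γ; rank = 2
Π count = n − r = 4 − 2 = 2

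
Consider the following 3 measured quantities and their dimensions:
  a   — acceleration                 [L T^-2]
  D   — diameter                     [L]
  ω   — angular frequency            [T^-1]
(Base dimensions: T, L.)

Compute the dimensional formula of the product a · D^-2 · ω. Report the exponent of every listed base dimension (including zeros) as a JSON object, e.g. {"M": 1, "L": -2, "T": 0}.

Dimensional matrix (T×L by a×D×ω):
  T: [-2  0 -1]
  L: [ 1  1  0]
  [T]: (1)·-2+(-2)·0+(1)·-1 = -3
  [L]: (1)·1+(-2)·1+(1)·0 = -1
⇒ T^-3 L^-1

{"T": -3, "L": -1}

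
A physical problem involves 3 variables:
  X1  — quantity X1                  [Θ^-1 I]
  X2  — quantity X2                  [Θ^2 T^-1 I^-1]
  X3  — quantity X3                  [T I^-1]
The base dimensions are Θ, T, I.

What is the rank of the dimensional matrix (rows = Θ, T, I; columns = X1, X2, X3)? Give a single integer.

2

Write exponents as rows Θ,T,I / cols X1,X2,X3:
  Θ: [-1  2  0]
  T: [ 0 -1  1]
  I: [ 1 -1 -1]
RREF → pivots at {X1,X2} ⇒ r = 2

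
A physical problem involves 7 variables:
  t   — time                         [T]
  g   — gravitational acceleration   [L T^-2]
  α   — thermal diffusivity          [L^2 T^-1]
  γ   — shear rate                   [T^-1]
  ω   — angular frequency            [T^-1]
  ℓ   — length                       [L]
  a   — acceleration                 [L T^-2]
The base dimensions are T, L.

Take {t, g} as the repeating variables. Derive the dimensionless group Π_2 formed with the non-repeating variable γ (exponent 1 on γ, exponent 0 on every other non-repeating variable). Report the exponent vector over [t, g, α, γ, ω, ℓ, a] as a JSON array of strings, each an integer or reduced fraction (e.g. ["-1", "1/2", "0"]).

["1", "0", "0", "1", "0", "0", "0"]

Write exponents as rows T,L / cols t,g,α,γ,ω,ℓ,a:
  T: [ 1 -2 -1 -1 -1  0 -2]
  L: [ 0  1  2  0  0  1  1]
Echelon form has 2 nonzero rows (pivots: t,g)
Pivot set = {t,g}, free = {α,γ,ω,ℓ,a}
RREF:
  r0: [   1    0    3   -1   -1    2    0]
  r1: [   0    1    2    0    0    1    1]
Fix exponent of γ at 1, α at 0, ω at 0, ℓ at 0, a at 0; solve each RREF row for its pivot's exponent:
  r0: exp(t) + (-1)·1 = 0 ⇒ exp(t) = 1
  r1: exp(g) + (0)·1 = 0 ⇒ exp(g) = 0
Π_2 = t · γ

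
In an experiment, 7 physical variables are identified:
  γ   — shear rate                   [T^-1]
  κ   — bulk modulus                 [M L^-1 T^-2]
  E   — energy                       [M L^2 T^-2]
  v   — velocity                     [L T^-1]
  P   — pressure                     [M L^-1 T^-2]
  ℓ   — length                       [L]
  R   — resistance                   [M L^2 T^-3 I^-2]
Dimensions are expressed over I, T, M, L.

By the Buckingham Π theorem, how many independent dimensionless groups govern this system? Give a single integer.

3

Dimensional matrix (I×T×M×L by γ×κ×E×v×P×ℓ×R):
  I: [ 0  0  0  0  0  0 -2]
  T: [-1 -2 -2 -1 -2  0 -3]
  M: [ 0  1  1  0  1  0  1]
  L: [ 0 -1  2  1 -1  1  2]
RREF → pivots at {γ,κ,E,R} ⇒ r = 4
7 vars − rank 4 = 3 Π groups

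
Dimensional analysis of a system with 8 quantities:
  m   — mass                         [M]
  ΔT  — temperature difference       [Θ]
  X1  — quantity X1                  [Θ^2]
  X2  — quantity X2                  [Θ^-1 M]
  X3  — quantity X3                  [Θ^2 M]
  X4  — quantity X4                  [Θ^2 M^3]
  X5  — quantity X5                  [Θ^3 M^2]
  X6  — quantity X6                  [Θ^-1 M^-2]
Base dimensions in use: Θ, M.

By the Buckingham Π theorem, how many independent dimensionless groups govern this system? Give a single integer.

6

Dimensional matrix (Θ×M by m×ΔT×X1×X2×X3×X4×X5×X6):
  Θ: [ 0  1  2 -1  2  2  3 -1]
  M: [ 1  0  0  1  1  3  2 -2]
Echelon form has 2 nonzero rows (pivots: m,ΔT)
n=8, r=2 ⇒ 6 dimensionless groups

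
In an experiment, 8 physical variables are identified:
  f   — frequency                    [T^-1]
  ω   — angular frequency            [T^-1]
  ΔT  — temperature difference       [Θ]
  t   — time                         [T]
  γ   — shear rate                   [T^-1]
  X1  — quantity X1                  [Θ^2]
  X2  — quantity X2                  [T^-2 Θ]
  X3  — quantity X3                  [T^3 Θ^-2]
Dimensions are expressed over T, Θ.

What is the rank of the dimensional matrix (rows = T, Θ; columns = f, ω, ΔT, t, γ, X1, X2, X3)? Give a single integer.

2

Exponent matrix [T,Θ] × [f,ω,ΔT,t,γ,X1,X2,X3]:
  T: [-1 -1  0  1 -1  0 -2  3]
  Θ: [ 0  0  1  0  0  2  1 -2]
Row reduction gives pivot columns f,ΔT; rank = 2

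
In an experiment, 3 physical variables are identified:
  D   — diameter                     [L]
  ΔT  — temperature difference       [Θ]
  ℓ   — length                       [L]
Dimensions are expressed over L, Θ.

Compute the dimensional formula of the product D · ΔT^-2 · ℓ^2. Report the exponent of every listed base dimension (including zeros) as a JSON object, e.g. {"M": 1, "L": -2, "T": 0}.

Write exponents as rows L,Θ / cols D,ΔT,ℓ:
  L: [ 1  0  1]
  Θ: [ 0  1  0]
  [L]: (1)·1+(-2)·0+(2)·1 = 3
  [Θ]: (1)·0+(-2)·1+(2)·0 = -2
⇒ L^3 Θ^-2

{"L": 3, "Θ": -2}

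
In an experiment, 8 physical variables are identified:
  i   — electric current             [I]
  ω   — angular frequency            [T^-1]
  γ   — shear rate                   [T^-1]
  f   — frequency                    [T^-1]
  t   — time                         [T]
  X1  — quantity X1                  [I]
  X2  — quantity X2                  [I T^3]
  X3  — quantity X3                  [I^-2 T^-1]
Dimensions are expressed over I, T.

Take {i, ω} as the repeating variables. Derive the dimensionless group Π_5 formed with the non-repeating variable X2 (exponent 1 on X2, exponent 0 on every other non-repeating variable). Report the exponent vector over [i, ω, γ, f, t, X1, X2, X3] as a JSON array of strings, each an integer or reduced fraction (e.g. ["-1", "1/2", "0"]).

Write exponents as rows I,T / cols i,ω,γ,f,t,X1,X2,X3:
  I: [ 1  0  0  0  0  1  1 -2]
  T: [ 0 -1 -1 -1  1  0  3 -1]
Row reduction gives pivot columns i,ω; rank = 2
Pivot set = {i,ω}, free = {γ,f,t,X1,X2,X3}
RREF:
  r0: [   1    0    0    0    0    1    1   -2]
  r1: [   0    1    1    1   -1    0   -3    1]
Fix exponent of X2 at 1, γ at 0, f at 0, t at 0, X1 at 0, X3 at 0; solve each RREF row for its pivot's exponent:
  r0: exp(i) + (1)·1 = 0 ⇒ exp(i) = -1
  r1: exp(ω) + (-3)·1 = 0 ⇒ exp(ω) = 3
Π_5 = i^-1 · ω^3 · X2

["-1", "3", "0", "0", "0", "0", "1", "0"]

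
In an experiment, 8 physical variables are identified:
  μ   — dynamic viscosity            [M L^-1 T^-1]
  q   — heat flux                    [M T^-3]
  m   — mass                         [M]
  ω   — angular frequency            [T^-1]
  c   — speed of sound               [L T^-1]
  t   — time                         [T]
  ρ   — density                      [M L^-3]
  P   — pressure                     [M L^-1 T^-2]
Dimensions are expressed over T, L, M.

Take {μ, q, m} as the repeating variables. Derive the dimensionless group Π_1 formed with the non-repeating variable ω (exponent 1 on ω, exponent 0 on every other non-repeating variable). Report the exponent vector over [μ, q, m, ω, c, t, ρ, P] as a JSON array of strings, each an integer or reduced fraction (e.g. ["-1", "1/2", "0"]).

["0", "-1/3", "1/3", "1", "0", "0", "0", "0"]

Write exponents as rows T,L,M / cols μ,q,m,ω,c,t,ρ,P:
  T: [-1 -3  0 -1 -1  1  0 -2]
  L: [-1  0  0  0  1  0 -3 -1]
  M: [ 1  1  1  0  0  0  1  1]
RREF → pivots at {μ,q,m} ⇒ r = 3
Repeat: μ,q,m; free: ω,c,t,ρ,P
RREF:
  r0: [   1    0    0    0   -1    0    3    1]
  r1: [   0    1    0  1/3  2/3 -1/3   -1  1/3]
  r2: [   0    0    1 -1/3  1/3  1/3   -1 -1/3]
Fix exponent of ω at 1, c at 0, t at 0, ρ at 0, P at 0; solve each RREF row for its pivot's exponent:
  r0: exp(μ) + (0)·1 = 0 ⇒ exp(μ) = 0
  r1: exp(q) + (1/3)·1 = 0 ⇒ exp(q) = -1/3
  r2: exp(m) + (-1/3)·1 = 0 ⇒ exp(m) = 1/3
Π_1 = q^(-1/3) · m^(1/3) · ω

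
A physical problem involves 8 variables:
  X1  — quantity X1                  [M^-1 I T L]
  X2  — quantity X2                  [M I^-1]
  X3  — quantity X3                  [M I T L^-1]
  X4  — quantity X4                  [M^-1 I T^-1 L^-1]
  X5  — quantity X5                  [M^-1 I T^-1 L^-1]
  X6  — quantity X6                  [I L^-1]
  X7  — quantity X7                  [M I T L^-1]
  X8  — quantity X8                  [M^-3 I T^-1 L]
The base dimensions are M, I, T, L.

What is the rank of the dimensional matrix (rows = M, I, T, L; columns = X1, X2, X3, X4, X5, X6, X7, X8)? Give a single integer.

3

Exponent matrix [M,I,T,L] × [X1,X2,X3,X4,X5,X6,X7,X8]:
  M: [-1  1  1 -1 -1  0  1 -3]
  I: [ 1 -1  1  1  1  1  1  1]
  T: [ 1  0  1 -1 -1  0  1 -1]
  L: [ 1  0 -1 -1 -1 -1 -1  1]
RREF → pivots at {X1,X2,X3} ⇒ r = 3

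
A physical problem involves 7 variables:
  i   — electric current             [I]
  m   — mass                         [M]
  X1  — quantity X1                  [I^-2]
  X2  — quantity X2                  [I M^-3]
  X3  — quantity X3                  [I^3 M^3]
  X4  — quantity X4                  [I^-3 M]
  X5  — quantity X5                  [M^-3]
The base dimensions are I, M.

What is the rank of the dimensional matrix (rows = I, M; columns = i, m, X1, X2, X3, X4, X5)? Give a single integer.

2

Exponent matrix [I,M] × [i,m,X1,X2,X3,X4,X5]:
  I: [ 1  0 -2  1  3 -3  0]
  M: [ 0  1  0 -3  3  1 -3]
RREF → pivots at {i,m} ⇒ r = 2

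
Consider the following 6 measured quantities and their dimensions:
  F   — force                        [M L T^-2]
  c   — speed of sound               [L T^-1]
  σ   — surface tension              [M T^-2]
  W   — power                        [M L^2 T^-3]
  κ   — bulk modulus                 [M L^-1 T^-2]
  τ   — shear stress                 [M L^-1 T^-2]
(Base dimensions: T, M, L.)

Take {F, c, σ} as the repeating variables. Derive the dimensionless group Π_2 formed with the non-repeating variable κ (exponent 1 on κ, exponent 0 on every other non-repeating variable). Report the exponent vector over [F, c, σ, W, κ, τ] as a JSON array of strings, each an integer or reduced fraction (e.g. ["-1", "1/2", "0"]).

["1", "0", "-2", "0", "1", "0"]

Dimensional matrix (T×M×L by F×c×σ×W×κ×τ):
  T: [-2 -1 -2 -3 -2 -2]
  M: [ 1  0  1  1  1  1]
  L: [ 1  1  0  2 -1 -1]
Row reduction gives pivot columns F,c,σ; rank = 3
Pivot set = {F,c,σ}, free = {W,κ,τ}
RREF:
  r0: [   1    0    0    1   -1   -1]
  r1: [   0    1    0    1    0    0]
  r2: [   0    0    1    0    2    2]
Fix exponent of κ at 1, W at 0, τ at 0; solve each RREF row for its pivot's exponent:
  r0: exp(F) + (-1)·1 = 0 ⇒ exp(F) = 1
  r1: exp(c) + (0)·1 = 0 ⇒ exp(c) = 0
  r2: exp(σ) + (2)·1 = 0 ⇒ exp(σ) = -2
Π_2 = F · σ^-2 · κ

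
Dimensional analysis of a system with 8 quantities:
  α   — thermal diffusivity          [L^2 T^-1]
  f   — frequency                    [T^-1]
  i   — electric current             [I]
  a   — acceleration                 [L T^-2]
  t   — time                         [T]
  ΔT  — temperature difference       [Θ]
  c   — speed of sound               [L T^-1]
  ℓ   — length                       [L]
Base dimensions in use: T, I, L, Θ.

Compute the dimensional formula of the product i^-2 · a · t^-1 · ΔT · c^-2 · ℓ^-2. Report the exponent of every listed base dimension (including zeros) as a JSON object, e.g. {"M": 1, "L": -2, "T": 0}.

{"T": -1, "I": -2, "L": -3, "Θ": 1}

Dimensional matrix (T×I×L×Θ by α×f×i×a×t×ΔT×c×ℓ):
  T: [-1 -1  0 -2  1  0 -1  0]
  I: [ 0  0  1  0  0  0  0  0]
  L: [ 2  0  0  1  0  0  1  1]
  Θ: [ 0  0  0  0  0  1  0  0]
  [T]: (-2)·0+(1)·-2+(-1)·1+(1)·0+(-2)·-1+(-2)·0 = -1
  [I]: (-2)·1+(1)·0+(-1)·0+(1)·0+(-2)·0+(-2)·0 = -2
  [L]: (-2)·0+(1)·1+(-1)·0+(1)·0+(-2)·1+(-2)·1 = -3
  [Θ]: (-2)·0+(1)·0+(-1)·0+(1)·1+(-2)·0+(-2)·0 = 1
⇒ T^-1 I^-2 L^-3 Θ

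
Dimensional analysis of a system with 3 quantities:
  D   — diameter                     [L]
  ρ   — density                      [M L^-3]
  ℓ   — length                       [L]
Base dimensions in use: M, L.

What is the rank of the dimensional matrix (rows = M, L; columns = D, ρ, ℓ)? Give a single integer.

Exponent matrix [M,L] × [D,ρ,ℓ]:
  M: [ 0  1  0]
  L: [ 1 -3  1]
Row reduction gives pivot columns D,ρ; rank = 2

2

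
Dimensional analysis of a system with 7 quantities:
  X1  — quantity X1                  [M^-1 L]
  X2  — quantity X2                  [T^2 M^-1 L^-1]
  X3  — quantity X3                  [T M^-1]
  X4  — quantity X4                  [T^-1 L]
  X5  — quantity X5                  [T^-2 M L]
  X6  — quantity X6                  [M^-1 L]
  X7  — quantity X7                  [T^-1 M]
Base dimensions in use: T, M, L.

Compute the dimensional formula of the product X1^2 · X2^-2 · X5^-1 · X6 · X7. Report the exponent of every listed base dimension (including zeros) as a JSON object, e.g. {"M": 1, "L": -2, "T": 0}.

Write exponents as rows T,M,L / cols X1,X2,X3,X4,X5,X6,X7:
  T: [ 0  2  1 -1 -2  0 -1]
  M: [-1 -1 -1  0  1 -1  1]
  L: [ 1 -1  0  1  1  1  0]
  [T]: (2)·0+(-2)·2+(-1)·-2+(1)·0+(1)·-1 = -3
  [M]: (2)·-1+(-2)·-1+(-1)·1+(1)·-1+(1)·1 = -1
  [L]: (2)·1+(-2)·-1+(-1)·1+(1)·1+(1)·0 = 4
⇒ T^-3 M^-1 L^4

{"T": -3, "M": -1, "L": 4}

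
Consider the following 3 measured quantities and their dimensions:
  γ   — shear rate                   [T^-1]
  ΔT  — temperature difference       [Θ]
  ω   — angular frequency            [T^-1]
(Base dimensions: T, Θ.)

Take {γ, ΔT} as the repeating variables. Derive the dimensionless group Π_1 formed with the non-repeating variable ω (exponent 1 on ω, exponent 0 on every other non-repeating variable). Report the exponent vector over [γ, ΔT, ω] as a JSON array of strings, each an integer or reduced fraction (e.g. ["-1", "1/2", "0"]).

Write exponents as rows T,Θ / cols γ,ΔT,ω:
  T: [-1  0 -1]
  Θ: [ 0  1  0]
RREF → pivots at {γ,ΔT} ⇒ r = 2
Repeat: γ,ΔT; free: ω
RREF:
  r0: [   1    0    1]
  r1: [   0    1    0]
Fix exponent of ω at 1; solve each RREF row for its pivot's exponent:
  r0: exp(γ) + (1)·1 = 0 ⇒ exp(γ) = -1
  r1: exp(ΔT) + (0)·1 = 0 ⇒ exp(ΔT) = 0
Π_1 = γ^-1 · ω

["-1", "0", "1"]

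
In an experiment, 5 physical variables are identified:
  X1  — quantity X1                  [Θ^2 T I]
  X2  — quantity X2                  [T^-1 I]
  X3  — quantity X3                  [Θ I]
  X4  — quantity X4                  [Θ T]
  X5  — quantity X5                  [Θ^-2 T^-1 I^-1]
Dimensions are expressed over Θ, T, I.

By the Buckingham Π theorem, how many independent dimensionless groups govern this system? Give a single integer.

Exponent matrix [Θ,T,I] × [X1,X2,X3,X4,X5]:
  Θ: [ 2  0  1  1 -2]
  T: [ 1 -1  0  1 -1]
  I: [ 1  1  1  0 -1]
RREF → pivots at {X1,X2} ⇒ r = 2
5 vars − rank 2 = 3 Π groups

3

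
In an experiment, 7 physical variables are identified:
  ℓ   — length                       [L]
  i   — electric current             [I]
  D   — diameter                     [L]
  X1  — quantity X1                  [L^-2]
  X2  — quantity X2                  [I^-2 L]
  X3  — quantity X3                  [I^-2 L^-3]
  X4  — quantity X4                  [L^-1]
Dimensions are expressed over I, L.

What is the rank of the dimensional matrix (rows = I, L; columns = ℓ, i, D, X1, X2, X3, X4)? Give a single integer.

Exponent matrix [I,L] × [ℓ,i,D,X1,X2,X3,X4]:
  I: [ 0  1  0  0 -2 -2  0]
  L: [ 1  0  1 -2  1 -3 -1]
RREF → pivots at {ℓ,i} ⇒ r = 2

2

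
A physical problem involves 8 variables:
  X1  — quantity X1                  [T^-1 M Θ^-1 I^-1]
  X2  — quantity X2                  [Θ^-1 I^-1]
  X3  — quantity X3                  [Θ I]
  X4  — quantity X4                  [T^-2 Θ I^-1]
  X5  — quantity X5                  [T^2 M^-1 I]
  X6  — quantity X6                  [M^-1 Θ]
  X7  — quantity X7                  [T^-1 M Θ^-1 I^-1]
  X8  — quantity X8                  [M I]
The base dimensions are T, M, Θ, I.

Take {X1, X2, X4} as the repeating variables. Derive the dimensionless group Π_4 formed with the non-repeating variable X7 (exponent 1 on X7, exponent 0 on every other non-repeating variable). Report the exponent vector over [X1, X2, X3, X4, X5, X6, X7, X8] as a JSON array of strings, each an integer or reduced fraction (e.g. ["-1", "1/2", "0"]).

Write exponents as rows T,M,Θ,I / cols X1,X2,X3,X4,X5,X6,X7,X8:
  T: [-1  0  0 -2  2  0 -1  0]
  M: [ 1  0  0  0 -1 -1  1  1]
  Θ: [-1 -1  1  1  0  1 -1  0]
  I: [-1 -1  1 -1  1  0 -1  1]
Echelon form has 3 nonzero rows (pivots: X1,X2,X4)
Repeat: X1,X2,X4; free: X3,X5,X6,X7,X8
RREF:
  r0: [   1    0    0    0   -1   -1    1    1]
  r1: [   0    1   -1    0  1/2  1/2    0 -3/2]
  r2: [   0    0    0    1 -1/2  1/2    0 -1/2]
  r3: [   0    0    0    0    0    0    0    0]
Fix exponent of X7 at 1, X3 at 0, X5 at 0, X6 at 0, X8 at 0; solve each RREF row for its pivot's exponent:
  r0: exp(X1) + (1)·1 = 0 ⇒ exp(X1) = -1
  r1: exp(X2) + (0)·1 = 0 ⇒ exp(X2) = 0
  r2: exp(X4) + (0)·1 = 0 ⇒ exp(X4) = 0
Π_4 = X1^-1 · X7

["-1", "0", "0", "0", "0", "0", "1", "0"]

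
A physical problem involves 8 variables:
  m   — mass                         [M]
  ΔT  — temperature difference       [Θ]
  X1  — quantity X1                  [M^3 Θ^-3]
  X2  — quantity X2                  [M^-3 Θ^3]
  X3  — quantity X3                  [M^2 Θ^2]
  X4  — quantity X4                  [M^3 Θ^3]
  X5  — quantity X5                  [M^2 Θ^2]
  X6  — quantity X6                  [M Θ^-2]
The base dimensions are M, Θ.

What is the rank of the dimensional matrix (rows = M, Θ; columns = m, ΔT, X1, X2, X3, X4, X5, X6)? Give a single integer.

Dimensional matrix (M×Θ by m×ΔT×X1×X2×X3×X4×X5×X6):
  M: [ 1  0  3 -3  2  3  2  1]
  Θ: [ 0  1 -3  3  2  3  2 -2]
RREF → pivots at {m,ΔT} ⇒ r = 2

2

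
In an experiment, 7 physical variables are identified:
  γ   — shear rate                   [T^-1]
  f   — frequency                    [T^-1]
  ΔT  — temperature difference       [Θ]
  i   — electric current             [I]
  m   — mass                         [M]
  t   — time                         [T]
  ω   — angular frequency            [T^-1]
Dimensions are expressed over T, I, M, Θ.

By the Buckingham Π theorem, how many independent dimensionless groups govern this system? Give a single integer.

Dimensional matrix (T×I×M×Θ by γ×f×ΔT×i×m×t×ω):
  T: [-1 -1  0  0  0  1 -1]
  I: [ 0  0  0  1  0  0  0]
  M: [ 0  0  0  0  1  0  0]
  Θ: [ 0  0  1  0  0  0  0]
Echelon form has 4 nonzero rows (pivots: γ,ΔT,i,m)
7 vars − rank 4 = 3 Π groups

3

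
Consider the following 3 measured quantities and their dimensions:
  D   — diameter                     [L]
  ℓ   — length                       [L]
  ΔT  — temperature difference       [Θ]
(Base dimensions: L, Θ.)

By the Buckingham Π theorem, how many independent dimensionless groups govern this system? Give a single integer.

1

Write exponents as rows L,Θ / cols D,ℓ,ΔT:
  L: [ 1  1  0]
  Θ: [ 0  0  1]
Row reduction gives pivot columns D,ΔT; rank = 2
Π count = n − r = 3 − 2 = 1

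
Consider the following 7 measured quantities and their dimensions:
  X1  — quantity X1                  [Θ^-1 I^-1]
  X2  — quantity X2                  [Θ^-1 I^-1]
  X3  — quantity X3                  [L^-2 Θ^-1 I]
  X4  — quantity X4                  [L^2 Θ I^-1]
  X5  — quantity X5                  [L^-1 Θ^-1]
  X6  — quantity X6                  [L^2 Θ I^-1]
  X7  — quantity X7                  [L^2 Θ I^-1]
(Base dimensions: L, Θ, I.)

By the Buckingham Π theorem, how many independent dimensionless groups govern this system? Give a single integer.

5

Exponent matrix [L,Θ,I] × [X1,X2,X3,X4,X5,X6,X7]:
  L: [ 0  0 -2  2 -1  2  2]
  Θ: [-1 -1 -1  1 -1  1  1]
  I: [-1 -1  1 -1  0 -1 -1]
Row reduction gives pivot columns X1,X3; rank = 2
7 vars − rank 2 = 5 Π groups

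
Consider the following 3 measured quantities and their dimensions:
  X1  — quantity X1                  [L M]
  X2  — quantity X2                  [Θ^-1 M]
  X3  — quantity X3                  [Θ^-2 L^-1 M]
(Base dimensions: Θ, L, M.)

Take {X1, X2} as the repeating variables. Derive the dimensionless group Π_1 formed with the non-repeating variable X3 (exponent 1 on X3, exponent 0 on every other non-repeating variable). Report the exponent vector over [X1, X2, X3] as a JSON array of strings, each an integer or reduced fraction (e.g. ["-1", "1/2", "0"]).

["1", "-2", "1"]

Exponent matrix [Θ,L,M] × [X1,X2,X3]:
  Θ: [ 0 -1 -2]
  L: [ 1  0 -1]
  M: [ 1  1  1]
Row reduction gives pivot columns X1,X2; rank = 2
Repeat: X1,X2; free: X3
RREF:
  r0: [   1    0   -1]
  r1: [   0    1    2]
  r2: [   0    0    0]
Fix exponent of X3 at 1; solve each RREF row for its pivot's exponent:
  r0: exp(X1) + (-1)·1 = 0 ⇒ exp(X1) = 1
  r1: exp(X2) + (2)·1 = 0 ⇒ exp(X2) = -2
Π_1 = X1 · X2^-2 · X3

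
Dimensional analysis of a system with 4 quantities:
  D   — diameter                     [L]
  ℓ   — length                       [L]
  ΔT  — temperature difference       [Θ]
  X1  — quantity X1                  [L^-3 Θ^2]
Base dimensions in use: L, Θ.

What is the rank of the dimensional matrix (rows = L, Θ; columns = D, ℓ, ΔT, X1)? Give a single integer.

2

Dimensional matrix (L×Θ by D×ℓ×ΔT×X1):
  L: [ 1  1  0 -3]
  Θ: [ 0  0  1  2]
Echelon form has 2 nonzero rows (pivots: D,ΔT)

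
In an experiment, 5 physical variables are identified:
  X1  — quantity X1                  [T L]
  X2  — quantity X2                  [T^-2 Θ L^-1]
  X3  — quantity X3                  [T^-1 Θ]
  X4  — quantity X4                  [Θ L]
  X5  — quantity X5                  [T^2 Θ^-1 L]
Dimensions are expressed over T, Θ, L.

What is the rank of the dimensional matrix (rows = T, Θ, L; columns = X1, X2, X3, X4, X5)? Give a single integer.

Exponent matrix [T,Θ,L] × [X1,X2,X3,X4,X5]:
  T: [ 1 -2 -1  0  2]
  Θ: [ 0  1  1  1 -1]
  L: [ 1 -1  0  1  1]
Row reduction gives pivot columns X1,X2; rank = 2

2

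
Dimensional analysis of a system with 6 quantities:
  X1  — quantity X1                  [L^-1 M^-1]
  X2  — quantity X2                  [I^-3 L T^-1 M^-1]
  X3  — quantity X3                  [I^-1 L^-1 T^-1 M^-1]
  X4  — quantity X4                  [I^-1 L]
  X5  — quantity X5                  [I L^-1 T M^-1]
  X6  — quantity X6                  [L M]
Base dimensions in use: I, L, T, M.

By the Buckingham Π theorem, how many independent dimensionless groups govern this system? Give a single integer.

Exponent matrix [I,L,T,M] × [X1,X2,X3,X4,X5,X6]:
  I: [ 0 -3 -1 -1  1  0]
  L: [-1  1 -1  1 -1  1]
  T: [ 0 -1 -1  0  1  0]
  M: [-1 -1 -1  0 -1  1]
Row reduction gives pivot columns X1,X2,X3; rank = 3
Π count = n − r = 6 − 3 = 3

3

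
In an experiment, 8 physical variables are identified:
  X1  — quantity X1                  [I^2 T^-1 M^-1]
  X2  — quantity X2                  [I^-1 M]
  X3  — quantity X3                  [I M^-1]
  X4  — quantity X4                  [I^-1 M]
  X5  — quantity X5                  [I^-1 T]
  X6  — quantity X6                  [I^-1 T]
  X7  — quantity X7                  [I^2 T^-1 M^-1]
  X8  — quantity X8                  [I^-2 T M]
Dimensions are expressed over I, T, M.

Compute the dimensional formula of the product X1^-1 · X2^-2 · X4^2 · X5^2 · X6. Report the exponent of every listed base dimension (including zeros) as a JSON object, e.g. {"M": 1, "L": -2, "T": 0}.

{"I": -5, "T": 4, "M": 1}

Exponent matrix [I,T,M] × [X1,X2,X3,X4,X5,X6,X7,X8]:
  I: [ 2 -1  1 -1 -1 -1  2 -2]
  T: [-1  0  0  0  1  1 -1  1]
  M: [-1  1 -1  1  0  0 -1  1]
  [I]: (-1)·2+(-2)·-1+(2)·-1+(2)·-1+(1)·-1 = -5
  [T]: (-1)·-1+(-2)·0+(2)·0+(2)·1+(1)·1 = 4
  [M]: (-1)·-1+(-2)·1+(2)·1+(2)·0+(1)·0 = 1
⇒ I^-5 T^4 M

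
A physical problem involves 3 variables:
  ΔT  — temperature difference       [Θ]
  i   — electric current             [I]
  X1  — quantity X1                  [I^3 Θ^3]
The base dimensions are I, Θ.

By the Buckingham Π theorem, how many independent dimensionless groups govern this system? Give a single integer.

1

Dimensional matrix (I×Θ by ΔT×i×X1):
  I: [ 0  1  3]
  Θ: [ 1  0  3]
Echelon form has 2 nonzero rows (pivots: ΔT,i)
n=3, r=2 ⇒ 1 dimensionless group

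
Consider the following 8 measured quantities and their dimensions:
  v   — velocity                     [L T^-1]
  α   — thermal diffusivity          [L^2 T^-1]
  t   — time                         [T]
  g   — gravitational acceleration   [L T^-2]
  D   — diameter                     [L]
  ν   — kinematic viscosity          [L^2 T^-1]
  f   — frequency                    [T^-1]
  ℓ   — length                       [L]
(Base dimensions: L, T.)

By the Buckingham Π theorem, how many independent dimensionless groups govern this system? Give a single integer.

Exponent matrix [L,T] × [v,α,t,g,D,ν,f,ℓ]:
  L: [ 1  2  0  1  1  2  0  1]
  T: [-1 -1  1 -2  0 -1 -1  0]
Row reduction gives pivot columns v,α; rank = 2
Π count = n − r = 8 − 2 = 6

6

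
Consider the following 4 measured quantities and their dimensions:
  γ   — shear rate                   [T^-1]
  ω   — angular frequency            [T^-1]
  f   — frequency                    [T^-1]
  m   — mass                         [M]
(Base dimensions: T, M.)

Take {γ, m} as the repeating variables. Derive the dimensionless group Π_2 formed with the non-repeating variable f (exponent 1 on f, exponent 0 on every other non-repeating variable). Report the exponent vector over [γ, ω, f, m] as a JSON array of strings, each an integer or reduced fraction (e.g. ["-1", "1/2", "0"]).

["-1", "0", "1", "0"]

Exponent matrix [T,M] × [γ,ω,f,m]:
  T: [-1 -1 -1  0]
  M: [ 0  0  0  1]
Row reduction gives pivot columns γ,m; rank = 2
Repeat: γ,m; free: ω,f
RREF:
  r0: [   1    1    1    0]
  r1: [   0    0    0    1]
Fix exponent of f at 1, ω at 0; solve each RREF row for its pivot's exponent:
  r0: exp(γ) + (1)·1 = 0 ⇒ exp(γ) = -1
  r1: exp(m) + (0)·1 = 0 ⇒ exp(m) = 0
Π_2 = γ^-1 · f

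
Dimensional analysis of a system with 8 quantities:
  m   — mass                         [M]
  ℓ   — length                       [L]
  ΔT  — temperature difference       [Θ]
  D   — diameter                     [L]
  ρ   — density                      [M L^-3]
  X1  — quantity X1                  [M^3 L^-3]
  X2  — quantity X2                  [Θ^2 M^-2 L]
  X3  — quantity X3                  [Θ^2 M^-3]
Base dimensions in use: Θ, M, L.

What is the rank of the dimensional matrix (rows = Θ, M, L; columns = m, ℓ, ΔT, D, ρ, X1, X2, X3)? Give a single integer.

3

Write exponents as rows Θ,M,L / cols m,ℓ,ΔT,D,ρ,X1,X2,X3:
  Θ: [ 0  0  1  0  0  0  2  2]
  M: [ 1  0  0  0  1  3 -2 -3]
  L: [ 0  1  0  1 -3 -3  1  0]
Row reduction gives pivot columns m,ℓ,ΔT; rank = 3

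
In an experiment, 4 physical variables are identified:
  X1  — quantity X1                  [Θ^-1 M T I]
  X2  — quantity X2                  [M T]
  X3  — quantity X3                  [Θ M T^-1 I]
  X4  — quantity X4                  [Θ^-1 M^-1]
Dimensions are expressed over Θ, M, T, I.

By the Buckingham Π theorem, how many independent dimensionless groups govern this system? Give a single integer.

Write exponents as rows Θ,M,T,I / cols X1,X2,X3,X4:
  Θ: [-1  0  1 -1]
  M: [ 1  1  1 -1]
  T: [ 1  1 -1  0]
  I: [ 1  0  1  0]
RREF → pivots at {X1,X2,X3} ⇒ r = 3
n=4, r=3 ⇒ 1 dimensionless group

1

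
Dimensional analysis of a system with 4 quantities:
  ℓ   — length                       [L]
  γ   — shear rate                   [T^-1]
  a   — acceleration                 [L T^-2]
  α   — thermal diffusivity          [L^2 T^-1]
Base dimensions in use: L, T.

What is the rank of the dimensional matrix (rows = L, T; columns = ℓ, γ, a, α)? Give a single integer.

Exponent matrix [L,T] × [ℓ,γ,a,α]:
  L: [ 1  0  1  2]
  T: [ 0 -1 -2 -1]
Row reduction gives pivot columns ℓ,γ; rank = 2

2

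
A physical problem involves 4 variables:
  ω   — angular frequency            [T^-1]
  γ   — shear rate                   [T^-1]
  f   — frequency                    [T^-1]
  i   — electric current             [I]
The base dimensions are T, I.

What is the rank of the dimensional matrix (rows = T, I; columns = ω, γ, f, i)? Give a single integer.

Write exponents as rows T,I / cols ω,γ,f,i:
  T: [-1 -1 -1  0]
  I: [ 0  0  0  1]
Echelon form has 2 nonzero rows (pivots: ω,i)

2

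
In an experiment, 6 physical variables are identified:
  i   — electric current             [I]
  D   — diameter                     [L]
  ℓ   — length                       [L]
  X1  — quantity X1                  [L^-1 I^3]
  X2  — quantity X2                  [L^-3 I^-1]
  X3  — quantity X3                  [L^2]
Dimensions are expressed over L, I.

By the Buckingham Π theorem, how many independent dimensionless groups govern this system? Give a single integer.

Exponent matrix [L,I] × [i,D,ℓ,X1,X2,X3]:
  L: [ 0  1  1 -1 -3  2]
  I: [ 1  0  0  3 -1  0]
Echelon form has 2 nonzero rows (pivots: i,D)
6 vars − rank 2 = 4 Π groups

4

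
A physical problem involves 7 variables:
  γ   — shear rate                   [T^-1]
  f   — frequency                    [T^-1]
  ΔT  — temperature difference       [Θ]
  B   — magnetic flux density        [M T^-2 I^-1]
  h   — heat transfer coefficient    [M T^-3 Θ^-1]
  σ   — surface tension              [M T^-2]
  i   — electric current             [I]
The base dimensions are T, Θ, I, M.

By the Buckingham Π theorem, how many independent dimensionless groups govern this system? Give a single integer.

Write exponents as rows T,Θ,I,M / cols γ,f,ΔT,B,h,σ,i:
  T: [-1 -1  0 -2 -3 -2  0]
  Θ: [ 0  0  1  0 -1  0  0]
  I: [ 0  0  0 -1  0  0  1]
  M: [ 0  0  0  1  1  1  0]
RREF → pivots at {γ,ΔT,B,h} ⇒ r = 4
7 vars − rank 4 = 3 Π groups

3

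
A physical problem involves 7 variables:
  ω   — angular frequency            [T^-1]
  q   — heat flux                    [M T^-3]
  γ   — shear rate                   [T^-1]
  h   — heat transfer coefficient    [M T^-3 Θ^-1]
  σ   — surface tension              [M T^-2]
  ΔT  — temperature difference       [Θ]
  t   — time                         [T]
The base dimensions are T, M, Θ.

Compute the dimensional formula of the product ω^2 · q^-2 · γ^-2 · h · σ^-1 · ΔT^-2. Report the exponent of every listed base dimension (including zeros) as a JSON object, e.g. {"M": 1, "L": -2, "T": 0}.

{"T": 5, "M": -2, "Θ": -3}

Exponent matrix [T,M,Θ] × [ω,q,γ,h,σ,ΔT,t]:
  T: [-1 -3 -1 -3 -2  0  1]
  M: [ 0  1  0  1  1  0  0]
  Θ: [ 0  0  0 -1  0  1  0]
  [T]: (2)·-1+(-2)·-3+(-2)·-1+(1)·-3+(-1)·-2+(-2)·0 = 5
  [M]: (2)·0+(-2)·1+(-2)·0+(1)·1+(-1)·1+(-2)·0 = -2
  [Θ]: (2)·0+(-2)·0+(-2)·0+(1)·-1+(-1)·0+(-2)·1 = -3
⇒ T^5 M^-2 Θ^-3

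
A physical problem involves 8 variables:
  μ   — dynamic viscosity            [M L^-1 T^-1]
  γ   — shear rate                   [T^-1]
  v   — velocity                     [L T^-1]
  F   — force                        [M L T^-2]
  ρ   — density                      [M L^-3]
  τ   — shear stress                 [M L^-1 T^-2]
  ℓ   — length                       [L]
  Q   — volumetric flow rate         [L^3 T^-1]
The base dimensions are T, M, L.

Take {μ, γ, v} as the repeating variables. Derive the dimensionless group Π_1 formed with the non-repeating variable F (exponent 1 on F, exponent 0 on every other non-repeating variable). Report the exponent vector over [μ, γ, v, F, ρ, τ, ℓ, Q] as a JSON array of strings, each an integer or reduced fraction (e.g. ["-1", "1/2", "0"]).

["-1", "1", "-2", "1", "0", "0", "0", "0"]

Write exponents as rows T,M,L / cols μ,γ,v,F,ρ,τ,ℓ,Q:
  T: [-1 -1 -1 -2  0 -2  0 -1]
  M: [ 1  0  0  1  1  1  0  0]
  L: [-1  0  1  1 -3 -1  1  3]
RREF → pivots at {μ,γ,v} ⇒ r = 3
Pivot set = {μ,γ,v}, free = {F,ρ,τ,ℓ,Q}
RREF:
  r0: [   1    0    0    1    1    1    0    0]
  r1: [   0    1    0   -1    1    1   -1   -2]
  r2: [   0    0    1    2   -2    0    1    3]
Fix exponent of F at 1, ρ at 0, τ at 0, ℓ at 0, Q at 0; solve each RREF row for its pivot's exponent:
  r0: exp(μ) + (1)·1 = 0 ⇒ exp(μ) = -1
  r1: exp(γ) + (-1)·1 = 0 ⇒ exp(γ) = 1
  r2: exp(v) + (2)·1 = 0 ⇒ exp(v) = -2
Π_1 = μ^-1 · γ · v^-2 · F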